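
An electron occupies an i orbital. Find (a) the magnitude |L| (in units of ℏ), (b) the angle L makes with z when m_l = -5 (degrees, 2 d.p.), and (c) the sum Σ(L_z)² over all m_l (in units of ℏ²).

|L| = √42 ℏ ≈ 6.481ℏ; θ(m_l=-5) ≈ 140.49°; Σ(L_z)² = 182 ℏ²

For an i orbital, l = 6.
|L| = ℏ√(6·7) = √42 ℏ ≈ 6.481ℏ.
For m_l = -5: cos θ = -5/√42, θ ≈ 140.49°.
Σ m_l² = 182, so Σ(L_z)² = 182 ℏ².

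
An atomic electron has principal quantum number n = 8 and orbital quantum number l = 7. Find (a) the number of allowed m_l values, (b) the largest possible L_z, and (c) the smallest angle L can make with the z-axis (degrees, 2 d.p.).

15 values; L_z,max = 7ℏ; θ_min ≈ 20.70°

There are 2l+1 = 15 values of m_l.
L_z,max = lℏ = 7ℏ.
cos θ_min = 7/√56, so θ_min ≈ 20.70°.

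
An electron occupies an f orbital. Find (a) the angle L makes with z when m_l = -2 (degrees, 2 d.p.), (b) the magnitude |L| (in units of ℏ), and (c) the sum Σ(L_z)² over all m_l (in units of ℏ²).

θ(m_l=-2) ≈ 125.26°; |L| = 2√3 ℏ ≈ 3.464ℏ; Σ(L_z)² = 28 ℏ²

F corresponds to l = 3.
For m_l = -2: cos θ = -2/√12, θ ≈ 125.26°.
|L| = ℏ√(3·4) = 2√3 ℏ ≈ 3.464ℏ.
Σ m_l² = 28, so Σ(L_z)² = 28 ℏ².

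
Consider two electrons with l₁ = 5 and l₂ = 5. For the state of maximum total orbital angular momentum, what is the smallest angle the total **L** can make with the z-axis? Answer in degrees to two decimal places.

θ_min ≈ 17.55°

By the triangle rule, |l₁ − l₂| ≤ L ≤ l₁ + l₂.
L ∈ {0, 1, 2, 3, 4, 5, 6, 7, 8, 9, 10}.
The maximum is L = 10, with |L_tot| = ℏ√(10·11) = √110 ℏ.
The minimum angle with z is arccos(10/√110) ≈ 17.55°.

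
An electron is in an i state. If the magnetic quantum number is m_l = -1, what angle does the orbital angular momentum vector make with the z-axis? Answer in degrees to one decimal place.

θ ≈ 98.9°

The letter i corresponds to l = 6.
|L|² = l(l+1)ℏ² = 42ℏ², so |L| = √42 ℏ.
L_z = m_l ℏ = −1ℏ.
cos θ = L_z/|L| = -1/√42, so θ ≈ 98.9°.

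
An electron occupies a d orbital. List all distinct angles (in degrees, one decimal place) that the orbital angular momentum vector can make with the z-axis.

For a d orbital, l = 2.
|L|² = l(l+1)ℏ² = 6ℏ², so |L| = √6 ℏ.
cos θ = m_l/√6 for each m_l ∈ {-2, -1, 0, 1, 2}.

θ ∈ {35.3°, 65.9°, 90.0°, 114.1°, 144.7°}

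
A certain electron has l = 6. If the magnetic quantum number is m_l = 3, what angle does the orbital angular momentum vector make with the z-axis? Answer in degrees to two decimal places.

θ ≈ 62.42°

|L| = √(l(l+1)) ℏ = √42 ℏ.
L_z = m_l ℏ = 3ℏ.
cos θ = L_z/|L| = 3/√42, so θ ≈ 62.42°.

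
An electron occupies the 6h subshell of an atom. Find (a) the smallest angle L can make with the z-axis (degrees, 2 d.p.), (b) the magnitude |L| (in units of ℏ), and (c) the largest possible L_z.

θ_min ≈ 24.09°; |L| = √30 ℏ ≈ 5.477ℏ; L_z,max = 5ℏ

For 6h, l = 5.
cos θ_min = 5/√30, so θ_min ≈ 24.09°.
|L| = ℏ√(5·6) = √30 ℏ ≈ 5.477ℏ.
L_z,max = lℏ = 5ℏ.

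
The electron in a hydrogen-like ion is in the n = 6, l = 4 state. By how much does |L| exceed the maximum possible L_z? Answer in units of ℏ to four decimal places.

|L| = 2√5 ℏ ≈ 4.4721ℏ, while L_z,max = lℏ = 4ℏ.
The difference is (2√5 − 4)ℏ ≈ 0.4721ℏ.

|L| − L_z,max ≈ 0.4721ℏ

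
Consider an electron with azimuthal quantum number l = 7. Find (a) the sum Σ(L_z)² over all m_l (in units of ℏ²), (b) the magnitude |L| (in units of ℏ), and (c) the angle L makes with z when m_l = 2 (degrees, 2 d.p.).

Σ(L_z)² = 280 ℏ²; |L| = 2√14 ℏ ≈ 7.483ℏ; θ(m_l=2) ≈ 74.50°

Σ m_l² = 280, so Σ(L_z)² = 280 ℏ².
|L| = ℏ√(7·8) = 2√14 ℏ ≈ 7.483ℏ.
For m_l = 2: cos θ = 2/√56, θ ≈ 74.50°.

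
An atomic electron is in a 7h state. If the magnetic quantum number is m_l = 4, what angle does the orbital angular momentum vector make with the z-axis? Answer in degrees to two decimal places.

7h means n = 7, l = 5.
|L| = ℏ√(l(l+1)) = √30 ℏ.
L_z = m_l ℏ = 4ℏ.
cos θ = L_z/|L| = 4/√30, so θ ≈ 43.09°.

θ ≈ 43.09°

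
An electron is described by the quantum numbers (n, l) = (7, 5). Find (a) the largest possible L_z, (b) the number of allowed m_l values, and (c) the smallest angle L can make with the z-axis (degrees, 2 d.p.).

L_z,max = lℏ = 5ℏ.
There are 2l+1 = 11 values of m_l.
cos θ_min = 5/√30, so θ_min ≈ 24.09°.

L_z,max = 5ℏ; 11 values; θ_min ≈ 24.09°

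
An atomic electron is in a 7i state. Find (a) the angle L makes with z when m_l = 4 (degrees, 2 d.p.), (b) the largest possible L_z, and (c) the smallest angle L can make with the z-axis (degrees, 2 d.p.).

θ(m_l=4) ≈ 51.89°; L_z,max = 6ℏ; θ_min ≈ 22.21°

The 7i subshell has l = 6.
For m_l = 4: cos θ = 4/√42, θ ≈ 51.89°.
L_z,max = lℏ = 6ℏ.
cos θ_min = 6/√42, so θ_min ≈ 22.21°.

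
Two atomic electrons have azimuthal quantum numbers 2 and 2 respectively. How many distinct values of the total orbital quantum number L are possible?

The total orbital quantum number L ranges from |l₁ − l₂| to l₁ + l₂ in integer steps.
Allowed values: L = 0, 1, 2, 3, 4.
That is 5 values.

5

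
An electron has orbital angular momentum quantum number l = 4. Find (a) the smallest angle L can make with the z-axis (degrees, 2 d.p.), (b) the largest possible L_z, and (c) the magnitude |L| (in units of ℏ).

θ_min ≈ 26.57°; L_z,max = 4ℏ; |L| = 2√5 ℏ ≈ 4.472ℏ

cos θ_min = 4/√20, so θ_min ≈ 26.57°.
L_z,max = lℏ = 4ℏ.
|L| = ℏ√(4·5) = 2√5 ℏ ≈ 4.472ℏ.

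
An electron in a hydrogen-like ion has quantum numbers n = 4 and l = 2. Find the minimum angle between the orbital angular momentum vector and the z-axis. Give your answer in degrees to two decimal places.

|L|² = l(l+1)ℏ² = 6ℏ², so |L| = √6 ℏ.
The smallest angle corresponds to the largest L_z, i.e. m_l = l = 2, giving L_z = 2ℏ.
cos θ_min = 2/√6, so θ_min ≈ 35.26°.

θ_min ≈ 35.26°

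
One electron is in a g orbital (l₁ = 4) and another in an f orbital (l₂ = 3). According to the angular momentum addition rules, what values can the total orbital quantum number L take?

L runs from |4 − 3| = 1 to 4 + 3 = 7.
So L can be 1, 2, 3, 4, 5, 6, 7.

L = 1, 2, 3, 4, 5, 6, 7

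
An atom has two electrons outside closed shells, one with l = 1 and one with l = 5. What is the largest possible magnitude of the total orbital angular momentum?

|L_tot|_max = √42 ℏ ≈ 6.481ℏ

Angular momentum addition gives L = |l₁ − l₂|, …, l₁ + l₂.
So L can be 4, 5, 6.
The largest magnitude corresponds to L = 6: |L_tot| = ℏ√(6·7) = √42 ℏ.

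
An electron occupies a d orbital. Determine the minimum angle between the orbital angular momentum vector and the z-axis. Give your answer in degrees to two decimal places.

A d state has l = 2.
|L| = √(l(l+1)) ℏ = √6 ℏ.
The smallest angle corresponds to the largest L_z, i.e. m_l = l = 2, giving L_z = 2ℏ.
cos θ_min = 2/√6, so θ_min ≈ 35.26°.

θ_min ≈ 35.26°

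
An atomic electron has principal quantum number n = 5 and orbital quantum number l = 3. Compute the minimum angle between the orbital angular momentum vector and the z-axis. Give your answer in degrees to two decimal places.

θ_min ≈ 30.00°

|L| = ℏ√(l(l+1)) = 2√3 ℏ.
The smallest angle corresponds to the largest L_z, i.e. m_l = l = 3, giving L_z = 3ℏ.
cos θ_min = 3/√12, so θ_min ≈ 30.00°.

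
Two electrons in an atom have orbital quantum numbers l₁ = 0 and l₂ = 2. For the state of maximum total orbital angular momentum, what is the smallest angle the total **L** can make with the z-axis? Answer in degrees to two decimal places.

θ_min ≈ 35.26°

Angular momentum addition gives L = |l₁ − l₂|, …, l₁ + l₂.
L ∈ {2}.
The maximum is L = 2, with |L_tot| = ℏ√(2·3) = √6 ℏ.
The minimum angle with z is arccos(2/√6) ≈ 35.26°.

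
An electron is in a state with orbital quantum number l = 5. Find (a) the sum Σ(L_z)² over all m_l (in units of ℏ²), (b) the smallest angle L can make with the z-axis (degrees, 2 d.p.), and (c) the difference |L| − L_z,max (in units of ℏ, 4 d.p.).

Σ(L_z)² = 110 ℏ²; θ_min ≈ 24.09°; |L|−L_z,max ≈ 0.4772ℏ

Σ m_l² = 110, so Σ(L_z)² = 110 ℏ².
cos θ_min = 5/√30, so θ_min ≈ 24.09°.
|L| − L_z,max = (√30 − 5)ℏ ≈ 0.4772ℏ.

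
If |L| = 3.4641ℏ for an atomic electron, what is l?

l = 3

|L| = ℏ√(l(l+1)), so l(l+1) = 12.
Solving: l = 3.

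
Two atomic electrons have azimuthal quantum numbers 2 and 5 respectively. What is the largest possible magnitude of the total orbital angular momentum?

|L_tot|_max = 2√14 ℏ ≈ 7.483ℏ

Angular momentum addition gives L = |l₁ − l₂|, …, l₁ + l₂.
Allowed values: L = 3, 4, 5, 6, 7.
The largest magnitude corresponds to L = 7: |L_tot| = ℏ√(7·8) = 2√14 ℏ.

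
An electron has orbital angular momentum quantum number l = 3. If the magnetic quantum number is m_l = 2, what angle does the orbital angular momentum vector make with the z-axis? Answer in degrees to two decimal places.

θ ≈ 54.74°

|L| = ℏ√(l(l+1)) = 2√3 ℏ.
L_z = m_l ℏ = 2ℏ.
cos θ = L_z/|L| = 2/√12, so θ ≈ 54.74°.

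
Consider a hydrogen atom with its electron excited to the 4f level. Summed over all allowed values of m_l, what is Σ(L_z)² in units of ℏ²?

Σ(L_z)² = 28 ℏ²

The 4f level has l = 3.
The allowed m_l values are -3, -2, -1, 0, 1, 2, 3.
Σ m_l² = 2·(1 + 4 + 9) = 28.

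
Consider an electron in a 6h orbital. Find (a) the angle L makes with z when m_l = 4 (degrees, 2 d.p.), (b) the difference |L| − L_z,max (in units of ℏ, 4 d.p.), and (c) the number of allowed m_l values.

The 6h subshell has l = 5.
For m_l = 4: cos θ = 4/√30, θ ≈ 43.09°.
|L| − L_z,max = (√30 − 5)ℏ ≈ 0.4772ℏ.
There are 2l+1 = 11 values of m_l.

θ(m_l=4) ≈ 43.09°; |L|−L_z,max ≈ 0.4772ℏ; 11 values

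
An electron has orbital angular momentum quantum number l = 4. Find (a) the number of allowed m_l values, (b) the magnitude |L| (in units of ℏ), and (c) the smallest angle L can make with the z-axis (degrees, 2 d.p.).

There are 2l+1 = 9 values of m_l.
|L| = ℏ√(4·5) = 2√5 ℏ ≈ 4.472ℏ.
cos θ_min = 4/√20, so θ_min ≈ 26.57°.

9 values; |L| = 2√5 ℏ ≈ 4.472ℏ; θ_min ≈ 26.57°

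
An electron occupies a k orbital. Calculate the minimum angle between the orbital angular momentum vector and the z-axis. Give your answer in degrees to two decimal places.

θ_min ≈ 20.70°

For a k orbital, l = 7.
|L| = √(l(l+1)) ℏ = 2√14 ℏ.
The smallest angle corresponds to the largest L_z, i.e. m_l = l = 7, giving L_z = 7ℏ.
cos θ_min = 7/√56, so θ_min ≈ 20.70°.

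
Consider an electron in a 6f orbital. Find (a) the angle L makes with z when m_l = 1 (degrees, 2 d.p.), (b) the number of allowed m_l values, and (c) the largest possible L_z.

The 6f subshell has l = 3.
For m_l = 1: cos θ = 1/√12, θ ≈ 73.22°.
There are 2l+1 = 7 values of m_l.
L_z,max = lℏ = 3ℏ.

θ(m_l=1) ≈ 73.22°; 7 values; L_z,max = 3ℏ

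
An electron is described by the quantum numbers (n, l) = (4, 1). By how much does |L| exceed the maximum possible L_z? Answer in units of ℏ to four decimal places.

|L| − L_z,max ≈ 0.4142ℏ

|L| = √2 ℏ ≈ 1.4142ℏ, while L_z,max = lℏ = 1ℏ.
The difference is (√2 − 1)ℏ ≈ 0.4142ℏ.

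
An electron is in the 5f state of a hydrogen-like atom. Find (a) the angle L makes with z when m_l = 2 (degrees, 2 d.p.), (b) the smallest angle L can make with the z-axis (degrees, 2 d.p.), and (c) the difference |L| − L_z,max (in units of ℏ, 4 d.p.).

θ(m_l=2) ≈ 54.74°; θ_min ≈ 30.00°; |L|−L_z,max ≈ 0.4641ℏ

The 5f subshell has l = 3.
For m_l = 2: cos θ = 2/√12, θ ≈ 54.74°.
cos θ_min = 3/√12, so θ_min ≈ 30.00°.
|L| − L_z,max = (2√3 − 3)ℏ ≈ 0.4641ℏ.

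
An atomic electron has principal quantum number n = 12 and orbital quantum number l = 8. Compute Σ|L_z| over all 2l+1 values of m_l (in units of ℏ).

Σ|L_z| = 72 ℏ

m_l runs from −8 to 8, i.e. {-8, -7, -6, -5, -4, -3, -2, -1, 0, 1, 2, 3, 4, 5, 6, 7, 8}.
Σ|m_l| = 2·8(8+1)/2 = 72.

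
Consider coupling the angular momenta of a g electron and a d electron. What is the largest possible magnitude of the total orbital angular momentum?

|L_tot|_max = √42 ℏ ≈ 6.481ℏ

The total orbital quantum number L ranges from |l₁ − l₂| to l₁ + l₂ in integer steps.
So L can be 2, 3, 4, 5, 6.
The largest magnitude corresponds to L = 6: |L_tot| = ℏ√(6·7) = √42 ℏ.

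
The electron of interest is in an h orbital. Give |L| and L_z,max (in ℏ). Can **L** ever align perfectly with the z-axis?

An h state has l = 5.
|L| = √30 ℏ ≈ 5.4772ℏ, while L_z,max = lℏ = 5ℏ.
Since |L| > L_z,max, the vector can never point exactly along z; the closest it comes is θ_min = arccos(5/√30) ≈ 24.1°.

No: L_z,max = 5ℏ < |L| = √30 ℏ ≈ 5.477ℏ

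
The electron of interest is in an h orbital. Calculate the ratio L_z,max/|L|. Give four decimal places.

L_z,max/|L| = 0.9129

For an h orbital, l = 5.
|L| = √30 ℏ ≈ 5.4772ℏ, while L_z,max = lℏ = 5ℏ.
L_z,max/|L| = 5/√30 = 0.9129.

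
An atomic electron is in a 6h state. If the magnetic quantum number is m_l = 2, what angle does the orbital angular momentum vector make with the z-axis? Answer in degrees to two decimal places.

The 6h subshell has l = 5.
|L| = √(l(l+1)) ℏ = √30 ℏ.
L_z = m_l ℏ = 2ℏ.
cos θ = L_z/|L| = 2/√30, so θ ≈ 68.58°.

θ ≈ 68.58°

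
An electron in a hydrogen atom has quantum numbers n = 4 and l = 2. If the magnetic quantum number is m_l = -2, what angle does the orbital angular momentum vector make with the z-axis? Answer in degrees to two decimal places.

θ ≈ 144.74°

|L| = √(l(l+1)) ℏ = √6 ℏ.
L_z = m_l ℏ = −2ℏ.
cos θ = L_z/|L| = -2/√6, so θ ≈ 144.74°.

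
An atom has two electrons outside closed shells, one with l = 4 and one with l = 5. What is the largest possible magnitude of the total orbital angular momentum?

Angular momentum addition gives L = |l₁ − l₂|, …, l₁ + l₂.
Allowed values: L = 1, 2, 3, 4, 5, 6, 7, 8, 9.
The largest magnitude corresponds to L = 9: |L_tot| = ℏ√(9·10) = 3√10 ℏ.

|L_tot|_max = 3√10 ℏ ≈ 9.487ℏ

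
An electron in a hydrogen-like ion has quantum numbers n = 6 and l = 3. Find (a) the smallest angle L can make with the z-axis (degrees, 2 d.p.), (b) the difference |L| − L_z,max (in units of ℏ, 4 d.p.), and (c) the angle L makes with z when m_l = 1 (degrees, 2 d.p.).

θ_min ≈ 30.00°; |L|−L_z,max ≈ 0.4641ℏ; θ(m_l=1) ≈ 73.22°

cos θ_min = 3/√12, so θ_min ≈ 30.00°.
|L| − L_z,max = (2√3 − 3)ℏ ≈ 0.4641ℏ.
For m_l = 1: cos θ = 1/√12, θ ≈ 73.22°.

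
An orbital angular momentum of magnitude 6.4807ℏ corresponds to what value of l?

|L| = ℏ√(l(l+1)), so l(l+1) = 42.
The positive root is l = 6.

l = 6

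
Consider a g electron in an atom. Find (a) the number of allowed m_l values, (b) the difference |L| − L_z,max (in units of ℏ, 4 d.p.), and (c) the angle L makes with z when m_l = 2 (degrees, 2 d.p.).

9 values; |L|−L_z,max ≈ 0.4721ℏ; θ(m_l=2) ≈ 63.43°

For a g orbital, l = 4.
There are 2l+1 = 9 values of m_l.
|L| − L_z,max = (2√5 − 4)ℏ ≈ 0.4721ℏ.
For m_l = 2: cos θ = 2/√20, θ ≈ 63.43°.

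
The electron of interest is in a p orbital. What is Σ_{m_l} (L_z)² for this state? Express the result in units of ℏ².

Σ(L_z)² = 2 ℏ²

The letter p corresponds to l = 1.
The allowed m_l values are -1, 0, 1.
Summing m² from −1 to 1: Σ m_l² = 2.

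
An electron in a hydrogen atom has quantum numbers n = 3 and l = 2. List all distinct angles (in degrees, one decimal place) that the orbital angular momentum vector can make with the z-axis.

|L| = ℏ√(l(l+1)) = √6 ℏ.
cos θ = m_l/√6 for each m_l ∈ {-2, -1, 0, 1, 2}.

θ ∈ {35.3°, 65.9°, 90.0°, 114.1°, 144.7°}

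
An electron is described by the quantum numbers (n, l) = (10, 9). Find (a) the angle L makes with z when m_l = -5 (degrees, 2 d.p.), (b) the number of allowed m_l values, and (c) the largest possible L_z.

For m_l = -5: cos θ = -5/√90, θ ≈ 121.81°.
There are 2l+1 = 19 values of m_l.
L_z,max = lℏ = 9ℏ.

θ(m_l=-5) ≈ 121.81°; 19 values; L_z,max = 9ℏ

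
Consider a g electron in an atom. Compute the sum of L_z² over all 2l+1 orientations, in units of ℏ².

Σ(L_z)² = 60 ℏ²

For a g orbital, l = 4.
m_l runs from −4 to 4, i.e. {-4, -3, -2, -1, 0, 1, 2, 3, 4}.
Σ m_l² = l(l+1)(2l+1)/3 = 4·5·9/3 = 60.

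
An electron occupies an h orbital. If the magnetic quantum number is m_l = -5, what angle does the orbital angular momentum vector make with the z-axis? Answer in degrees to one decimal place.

θ ≈ 155.9°

The letter h corresponds to l = 5.
|L| = √(l(l+1)) ℏ = √30 ℏ.
L_z = m_l ℏ = −5ℏ.
cos θ = L_z/|L| = -5/√30, so θ ≈ 155.9°.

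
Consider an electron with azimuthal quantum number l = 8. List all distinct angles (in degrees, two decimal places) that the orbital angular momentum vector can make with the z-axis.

θ ∈ {19.47°, 34.42°, 45.00°, 53.90°, 61.87°, 69.30°, 76.37°, 83.23°, 90.00°, 96.77°, 103.63°, 110.70°, 118.13°, 126.10°, 135.00°, 145.58°, 160.53°}

|L| = √(l(l+1)) ℏ = 6√2 ℏ.
cos θ = m_l/√72 for each m_l ∈ {-8, -7, -6, -5, -4, -3, -2, -1, 0, 1, 2, 3, 4, 5, 6, 7, 8}.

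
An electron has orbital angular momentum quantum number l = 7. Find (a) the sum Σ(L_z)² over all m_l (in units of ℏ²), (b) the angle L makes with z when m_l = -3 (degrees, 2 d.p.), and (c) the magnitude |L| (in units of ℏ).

Σ m_l² = 280, so Σ(L_z)² = 280 ℏ².
For m_l = -3: cos θ = -3/√56, θ ≈ 113.63°.
|L| = ℏ√(7·8) = 2√14 ℏ ≈ 7.483ℏ.

Σ(L_z)² = 280 ℏ²; θ(m_l=-3) ≈ 113.63°; |L| = 2√14 ℏ ≈ 7.483ℏ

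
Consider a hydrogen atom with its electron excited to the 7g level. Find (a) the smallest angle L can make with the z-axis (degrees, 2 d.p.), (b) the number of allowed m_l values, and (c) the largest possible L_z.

θ_min ≈ 26.57°; 9 values; L_z,max = 4ℏ

The 7g level has l = 4.
cos θ_min = 4/√20, so θ_min ≈ 26.57°.
There are 2l+1 = 9 values of m_l.
L_z,max = lℏ = 4ℏ.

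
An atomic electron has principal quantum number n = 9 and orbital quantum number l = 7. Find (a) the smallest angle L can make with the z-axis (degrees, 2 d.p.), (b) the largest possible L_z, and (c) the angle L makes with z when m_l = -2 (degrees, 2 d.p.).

cos θ_min = 7/√56, so θ_min ≈ 20.70°.
L_z,max = lℏ = 7ℏ.
For m_l = -2: cos θ = -2/√56, θ ≈ 105.50°.

θ_min ≈ 20.70°; L_z,max = 7ℏ; θ(m_l=-2) ≈ 105.50°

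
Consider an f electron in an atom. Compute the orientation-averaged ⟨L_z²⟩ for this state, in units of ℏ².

⟨L_z²⟩ = 4 ℏ²

An f state has l = 3.
m_l ∈ {-3, -2, -1, 0, 1, 2, 3}.
⟨L_z²⟩ = ℏ²·(Σ m_l²)/(2l+1) = ℏ²·28/7 = 4ℏ².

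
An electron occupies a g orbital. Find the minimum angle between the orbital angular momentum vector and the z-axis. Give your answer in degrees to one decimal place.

For a g orbital, l = 4.
|L| = ℏ√(l(l+1)) = 2√5 ℏ.
The smallest angle corresponds to the largest L_z, i.e. m_l = l = 4, giving L_z = 4ℏ.
cos θ_min = 4/√20, so θ_min ≈ 26.6°.

θ_min ≈ 26.6°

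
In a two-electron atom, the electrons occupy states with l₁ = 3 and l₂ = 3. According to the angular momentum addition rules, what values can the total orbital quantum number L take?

L = 0, 1, 2, 3, 4, 5, 6

The total orbital quantum number L ranges from |l₁ − l₂| to l₁ + l₂ in integer steps.
L ∈ {0, 1, 2, 3, 4, 5, 6}.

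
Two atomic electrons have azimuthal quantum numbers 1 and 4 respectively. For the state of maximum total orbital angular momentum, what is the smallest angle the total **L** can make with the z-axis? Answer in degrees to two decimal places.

L runs from |1 − 4| = 3 to 1 + 4 = 5.
L ∈ {3, 4, 5}.
The maximum is L = 5, with |L_tot| = ℏ√(5·6) = √30 ℏ.
The minimum angle with z is arccos(5/√30) ≈ 24.09°.

θ_min ≈ 24.09°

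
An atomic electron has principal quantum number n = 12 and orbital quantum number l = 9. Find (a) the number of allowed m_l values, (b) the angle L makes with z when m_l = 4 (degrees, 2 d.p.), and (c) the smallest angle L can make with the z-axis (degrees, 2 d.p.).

19 values; θ(m_l=4) ≈ 65.06°; θ_min ≈ 18.43°

There are 2l+1 = 19 values of m_l.
For m_l = 4: cos θ = 4/√90, θ ≈ 65.06°.
cos θ_min = 9/√90, so θ_min ≈ 18.43°.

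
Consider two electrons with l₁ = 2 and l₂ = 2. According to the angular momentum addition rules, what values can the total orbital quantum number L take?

Angular momentum addition gives L = |l₁ − l₂|, …, l₁ + l₂.
So L can be 0, 1, 2, 3, 4.

L = 0, 1, 2, 3, 4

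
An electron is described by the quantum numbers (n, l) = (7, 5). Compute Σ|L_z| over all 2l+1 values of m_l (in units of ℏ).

Σ|L_z| = 30 ℏ

m_l ∈ {-5, -4, -3, -2, -1, 0, 1, 2, 3, 4, 5}.
Σ|m_l| = 2·5(5+1)/2 = 30.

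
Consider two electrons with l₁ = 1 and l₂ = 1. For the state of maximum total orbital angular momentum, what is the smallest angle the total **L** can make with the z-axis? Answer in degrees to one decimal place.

θ_min ≈ 35.3°

Angular momentum addition gives L = |l₁ − l₂|, …, l₁ + l₂.
So L can be 0, 1, 2.
The maximum is L = 2, with |L_tot| = ℏ√(2·3) = √6 ℏ.
The minimum angle with z is arccos(2/√6) ≈ 35.3°.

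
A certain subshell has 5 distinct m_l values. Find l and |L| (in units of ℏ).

l = 2, |L| = √6 ℏ ≈ 2.449ℏ

2l + 1 = 5 ⇒ l = 2.
|L| = ℏ√(l(l+1)) = ℏ√(2·3) = √6 ℏ.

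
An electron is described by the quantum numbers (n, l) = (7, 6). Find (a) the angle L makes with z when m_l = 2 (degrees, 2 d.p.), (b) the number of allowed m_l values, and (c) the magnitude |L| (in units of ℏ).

For m_l = 2: cos θ = 2/√42, θ ≈ 72.02°.
There are 2l+1 = 13 values of m_l.
|L| = ℏ√(6·7) = √42 ℏ ≈ 6.481ℏ.

θ(m_l=2) ≈ 72.02°; 13 values; |L| = √42 ℏ ≈ 6.481ℏ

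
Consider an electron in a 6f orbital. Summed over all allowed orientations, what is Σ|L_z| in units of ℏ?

6f means n = 6, l = 3.
m_l ∈ {-3, -2, -1, 0, 1, 2, 3}.
Σ|m_l| = 2(1+2+…+3) = 12.

Σ|L_z| = 12 ℏ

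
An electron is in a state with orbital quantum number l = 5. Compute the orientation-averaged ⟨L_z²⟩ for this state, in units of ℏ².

⟨L_z²⟩ = 10 ℏ²

m_l ∈ {-5, -4, -3, -2, -1, 0, 1, 2, 3, 4, 5}.
Average of L_z² over 11 states: 110/11 ℏ² = 10 ℏ².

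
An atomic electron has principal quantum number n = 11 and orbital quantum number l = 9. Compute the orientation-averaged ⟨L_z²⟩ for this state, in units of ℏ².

m_l ∈ {-9, -8, -7, -6, -5, -4, -3, -2, -1, 0, 1, 2, 3, 4, 5, 6, 7, 8, 9}.
⟨L_z²⟩ = ℏ²·(Σ m_l²)/(2l+1) = ℏ²·570/19 = 30ℏ².

⟨L_z²⟩ = 30 ℏ²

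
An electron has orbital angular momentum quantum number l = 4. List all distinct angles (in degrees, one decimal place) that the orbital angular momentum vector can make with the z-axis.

θ ∈ {26.6°, 47.9°, 63.4°, 77.1°, 90.0°, 102.9°, 116.6°, 132.1°, 153.4°}

|L| = ℏ√(l(l+1)) = 2√5 ℏ.
cos θ = m_l/√20 for each m_l ∈ {-4, -3, -2, -1, 0, 1, 2, 3, 4}.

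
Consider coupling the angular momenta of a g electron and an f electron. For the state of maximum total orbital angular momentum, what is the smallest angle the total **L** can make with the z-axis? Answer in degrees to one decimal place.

θ_min ≈ 20.7°

Angular momentum addition gives L = |l₁ − l₂|, …, l₁ + l₂.
So L can be 1, 2, 3, 4, 5, 6, 7.
The maximum is L = 7, with |L_tot| = ℏ√(7·8) = 2√14 ℏ.
The minimum angle with z is arccos(7/√56) ≈ 20.7°.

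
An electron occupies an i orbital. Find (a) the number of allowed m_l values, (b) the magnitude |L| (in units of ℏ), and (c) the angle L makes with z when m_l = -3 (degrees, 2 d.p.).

13 values; |L| = √42 ℏ ≈ 6.481ℏ; θ(m_l=-3) ≈ 117.58°

An i state has l = 6.
There are 2l+1 = 13 values of m_l.
|L| = ℏ√(6·7) = √42 ℏ ≈ 6.481ℏ.
For m_l = -3: cos θ = -3/√42, θ ≈ 117.58°.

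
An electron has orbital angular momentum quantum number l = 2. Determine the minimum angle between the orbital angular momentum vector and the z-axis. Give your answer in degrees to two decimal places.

θ_min ≈ 35.26°

|L|² = l(l+1)ℏ² = 6ℏ², so |L| = √6 ℏ.
The smallest angle corresponds to the largest L_z, i.e. m_l = l = 2, giving L_z = 2ℏ.
cos θ_min = 2/√6, so θ_min ≈ 35.26°.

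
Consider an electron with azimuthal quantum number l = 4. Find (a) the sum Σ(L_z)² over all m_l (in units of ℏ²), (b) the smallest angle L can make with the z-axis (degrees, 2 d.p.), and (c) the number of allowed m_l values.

Σ m_l² = 60, so Σ(L_z)² = 60 ℏ².
cos θ_min = 4/√20, so θ_min ≈ 26.57°.
There are 2l+1 = 9 values of m_l.

Σ(L_z)² = 60 ℏ²; θ_min ≈ 26.57°; 9 values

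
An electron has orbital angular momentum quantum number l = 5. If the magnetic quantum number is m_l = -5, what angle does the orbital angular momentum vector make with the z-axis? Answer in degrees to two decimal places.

|L|² = l(l+1)ℏ² = 30ℏ², so |L| = √30 ℏ.
L_z = m_l ℏ = −5ℏ.
cos θ = L_z/|L| = -5/√30, so θ ≈ 155.91°.

θ ≈ 155.91°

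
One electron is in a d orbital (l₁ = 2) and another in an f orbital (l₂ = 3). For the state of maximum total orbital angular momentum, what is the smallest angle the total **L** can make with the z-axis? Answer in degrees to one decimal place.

Angular momentum addition gives L = |l₁ − l₂|, …, l₁ + l₂.
L ∈ {1, 2, 3, 4, 5}.
The maximum is L = 5, with |L_tot| = ℏ√(5·6) = √30 ℏ.
The minimum angle with z is arccos(5/√30) ≈ 24.1°.

θ_min ≈ 24.1°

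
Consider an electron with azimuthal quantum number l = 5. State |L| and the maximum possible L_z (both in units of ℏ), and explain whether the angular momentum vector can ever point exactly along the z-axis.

No: L_z,max = 5ℏ < |L| = √30 ℏ ≈ 5.477ℏ

|L| = √30 ℏ ≈ 5.4772ℏ, while L_z,max = lℏ = 5ℏ.
Since |L| > L_z,max, the vector can never point exactly along z; the closest it comes is θ_min = arccos(5/√30) ≈ 24.1°.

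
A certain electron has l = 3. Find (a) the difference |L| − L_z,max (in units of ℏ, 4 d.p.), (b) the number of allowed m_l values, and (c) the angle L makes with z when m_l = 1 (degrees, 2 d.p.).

|L| − L_z,max = (2√3 − 3)ℏ ≈ 0.4641ℏ.
There are 2l+1 = 7 values of m_l.
For m_l = 1: cos θ = 1/√12, θ ≈ 73.22°.

|L|−L_z,max ≈ 0.4641ℏ; 7 values; θ(m_l=1) ≈ 73.22°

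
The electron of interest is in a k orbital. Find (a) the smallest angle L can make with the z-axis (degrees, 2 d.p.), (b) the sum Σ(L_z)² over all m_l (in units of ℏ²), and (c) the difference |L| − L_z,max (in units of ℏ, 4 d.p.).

For a k orbital, l = 7.
cos θ_min = 7/√56, so θ_min ≈ 20.70°.
Σ m_l² = 280, so Σ(L_z)² = 280 ℏ².
|L| − L_z,max = (2√14 − 7)ℏ ≈ 0.4833ℏ.

θ_min ≈ 20.70°; Σ(L_z)² = 280 ℏ²; |L|−L_z,max ≈ 0.4833ℏ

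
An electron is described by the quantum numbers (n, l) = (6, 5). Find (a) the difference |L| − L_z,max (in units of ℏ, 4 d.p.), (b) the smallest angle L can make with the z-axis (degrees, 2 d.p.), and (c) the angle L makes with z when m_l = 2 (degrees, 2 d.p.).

|L|−L_z,max ≈ 0.4772ℏ; θ_min ≈ 24.09°; θ(m_l=2) ≈ 68.58°

|L| − L_z,max = (√30 − 5)ℏ ≈ 0.4772ℏ.
cos θ_min = 5/√30, so θ_min ≈ 24.09°.
For m_l = 2: cos θ = 2/√30, θ ≈ 68.58°.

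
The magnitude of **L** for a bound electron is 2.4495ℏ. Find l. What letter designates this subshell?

|L| = ℏ√(l(l+1)), so l(l+1) = 6.
The positive root is l = 2.

l = 2 (d orbital)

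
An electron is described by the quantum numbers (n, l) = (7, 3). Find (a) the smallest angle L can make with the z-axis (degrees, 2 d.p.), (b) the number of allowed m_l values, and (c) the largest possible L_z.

cos θ_min = 3/√12, so θ_min ≈ 30.00°.
There are 2l+1 = 7 values of m_l.
L_z,max = lℏ = 3ℏ.

θ_min ≈ 30.00°; 7 values; L_z,max = 3ℏ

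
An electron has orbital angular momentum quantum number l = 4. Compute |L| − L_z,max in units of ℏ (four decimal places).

|L| − L_z,max ≈ 0.4721ℏ

|L| = 2√5 ℏ ≈ 4.4721ℏ, while L_z,max = lℏ = 4ℏ.
The difference is (2√5 − 4)ℏ ≈ 0.4721ℏ.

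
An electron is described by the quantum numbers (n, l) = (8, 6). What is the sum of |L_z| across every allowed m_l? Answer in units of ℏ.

Σ|L_z| = 42 ℏ

m_l runs from −6 to 6, i.e. {-6, -5, -4, -3, -2, -1, 0, 1, 2, 3, 4, 5, 6}.
Σ|m_l| = l(l+1) = 42.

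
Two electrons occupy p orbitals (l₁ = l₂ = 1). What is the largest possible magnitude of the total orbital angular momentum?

|L_tot|_max = √6 ℏ ≈ 2.449ℏ

By the triangle rule, |l₁ − l₂| ≤ L ≤ l₁ + l₂.
L ∈ {0, 1, 2}.
The largest magnitude corresponds to L = 2: |L_tot| = ℏ√(2·3) = √6 ℏ.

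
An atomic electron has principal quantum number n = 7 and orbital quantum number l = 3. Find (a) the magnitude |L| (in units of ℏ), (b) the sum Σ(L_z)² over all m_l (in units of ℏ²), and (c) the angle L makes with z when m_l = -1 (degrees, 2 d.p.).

|L| = 2√3 ℏ ≈ 3.464ℏ; Σ(L_z)² = 28 ℏ²; θ(m_l=-1) ≈ 106.78°

|L| = ℏ√(3·4) = 2√3 ℏ ≈ 3.464ℏ.
Σ m_l² = 28, so Σ(L_z)² = 28 ℏ².
For m_l = -1: cos θ = -1/√12, θ ≈ 106.78°.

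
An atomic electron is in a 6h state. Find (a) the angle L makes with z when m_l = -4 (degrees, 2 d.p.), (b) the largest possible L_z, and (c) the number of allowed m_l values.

6h means n = 6, l = 5.
For m_l = -4: cos θ = -4/√30, θ ≈ 136.91°.
L_z,max = lℏ = 5ℏ.
There are 2l+1 = 11 values of m_l.

θ(m_l=-4) ≈ 136.91°; L_z,max = 5ℏ; 11 values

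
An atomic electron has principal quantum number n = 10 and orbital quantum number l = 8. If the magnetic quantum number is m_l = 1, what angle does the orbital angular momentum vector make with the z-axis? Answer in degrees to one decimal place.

|L|² = l(l+1)ℏ² = 72ℏ², so |L| = 6√2 ℏ.
L_z = m_l ℏ = 1ℏ.
cos θ = L_z/|L| = 1/√72, so θ ≈ 83.2°.

θ ≈ 83.2°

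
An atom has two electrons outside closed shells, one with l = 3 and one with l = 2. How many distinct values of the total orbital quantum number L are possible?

5

The total orbital quantum number L ranges from |l₁ − l₂| to l₁ + l₂ in integer steps.
Allowed values: L = 1, 2, 3, 4, 5.
That is 5 values.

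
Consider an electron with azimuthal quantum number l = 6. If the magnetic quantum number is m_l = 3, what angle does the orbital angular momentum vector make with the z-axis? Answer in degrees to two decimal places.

θ ≈ 62.42°

|L| = √(l(l+1)) ℏ = √42 ℏ.
L_z = m_l ℏ = 3ℏ.
cos θ = L_z/|L| = 3/√42, so θ ≈ 62.42°.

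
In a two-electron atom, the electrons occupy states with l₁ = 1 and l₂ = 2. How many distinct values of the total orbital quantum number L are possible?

3

By the triangle rule, |l₁ − l₂| ≤ L ≤ l₁ + l₂.
So L can be 1, 2, 3.
That is 3 values.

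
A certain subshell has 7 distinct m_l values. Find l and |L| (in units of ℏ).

l = 3, |L| = 2√3 ℏ ≈ 3.464ℏ

2l + 1 = 7 ⇒ l = 3.
|L| = ℏ√(l(l+1)) = ℏ√(3·4) = 2√3 ℏ.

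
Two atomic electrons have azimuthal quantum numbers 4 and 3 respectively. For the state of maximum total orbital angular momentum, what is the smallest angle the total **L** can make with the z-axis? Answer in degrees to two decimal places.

θ_min ≈ 20.70°

By the triangle rule, |l₁ − l₂| ≤ L ≤ l₁ + l₂.
L ∈ {1, 2, 3, 4, 5, 6, 7}.
The maximum is L = 7, with |L_tot| = ℏ√(7·8) = 2√14 ℏ.
The minimum angle with z is arccos(7/√56) ≈ 20.70°.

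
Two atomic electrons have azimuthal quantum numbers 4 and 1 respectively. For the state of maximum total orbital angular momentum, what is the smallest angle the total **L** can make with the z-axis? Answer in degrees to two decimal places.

θ_min ≈ 24.09°

L runs from |4 − 1| = 3 to 4 + 1 = 5.
Allowed values: L = 3, 4, 5.
The maximum is L = 5, with |L_tot| = ℏ√(5·6) = √30 ℏ.
The minimum angle with z is arccos(5/√30) ≈ 24.09°.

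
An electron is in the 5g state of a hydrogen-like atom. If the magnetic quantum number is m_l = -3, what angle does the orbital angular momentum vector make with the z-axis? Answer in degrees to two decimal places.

For 5g, l = 4.
|L| = ℏ√(l(l+1)) = 2√5 ℏ.
L_z = m_l ℏ = −3ℏ.
cos θ = L_z/|L| = -3/√20, so θ ≈ 132.13°.

θ ≈ 132.13°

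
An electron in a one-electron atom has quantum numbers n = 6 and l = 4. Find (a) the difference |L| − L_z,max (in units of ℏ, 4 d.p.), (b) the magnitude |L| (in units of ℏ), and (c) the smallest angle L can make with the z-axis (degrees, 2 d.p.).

|L| − L_z,max = (2√5 − 4)ℏ ≈ 0.4721ℏ.
|L| = ℏ√(4·5) = 2√5 ℏ ≈ 4.472ℏ.
cos θ_min = 4/√20, so θ_min ≈ 26.57°.

|L|−L_z,max ≈ 0.4721ℏ; |L| = 2√5 ℏ ≈ 4.472ℏ; θ_min ≈ 26.57°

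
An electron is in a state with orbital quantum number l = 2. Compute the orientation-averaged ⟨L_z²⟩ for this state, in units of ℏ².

The allowed m_l values are -2, -1, 0, 1, 2.
⟨L_z²⟩ = ℏ²·(Σ m_l²)/(2l+1) = ℏ²·10/5 = 2ℏ².

⟨L_z²⟩ = 2 ℏ²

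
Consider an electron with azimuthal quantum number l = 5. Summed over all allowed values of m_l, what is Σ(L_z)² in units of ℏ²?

Σ(L_z)² = 110 ℏ²

m_l ∈ {-5, -4, -3, -2, -1, 0, 1, 2, 3, 4, 5}.
Σ m_l² = 2·(1 + 4 + 9 + 16 + 25) = 110.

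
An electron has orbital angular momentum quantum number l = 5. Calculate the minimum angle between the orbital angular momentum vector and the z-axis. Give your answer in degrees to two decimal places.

|L| = ℏ√(l(l+1)) = √30 ℏ.
The smallest angle corresponds to the largest L_z, i.e. m_l = l = 5, giving L_z = 5ℏ.
cos θ_min = 5/√30, so θ_min ≈ 24.09°.

θ_min ≈ 24.09°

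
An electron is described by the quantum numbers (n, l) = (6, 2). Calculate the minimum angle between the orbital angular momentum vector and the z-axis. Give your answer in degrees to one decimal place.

θ_min ≈ 35.3°

|L| = √(l(l+1)) ℏ = √6 ℏ.
The smallest angle corresponds to the largest L_z, i.e. m_l = l = 2, giving L_z = 2ℏ.
cos θ_min = 2/√6, so θ_min ≈ 35.3°.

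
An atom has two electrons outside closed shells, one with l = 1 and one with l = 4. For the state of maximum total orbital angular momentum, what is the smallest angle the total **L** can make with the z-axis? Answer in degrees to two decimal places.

By the triangle rule, |l₁ − l₂| ≤ L ≤ l₁ + l₂.
L ∈ {3, 4, 5}.
The maximum is L = 5, with |L_tot| = ℏ√(5·6) = √30 ℏ.
The minimum angle with z is arccos(5/√30) ≈ 24.09°.

θ_min ≈ 24.09°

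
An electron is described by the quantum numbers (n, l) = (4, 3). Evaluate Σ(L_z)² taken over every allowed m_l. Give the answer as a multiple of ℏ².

m_l runs from −3 to 3, i.e. {-3, -2, -1, 0, 1, 2, 3}.
Σ m_l² = l(l+1)(2l+1)/3 = 3·4·7/3 = 28.

Σ(L_z)² = 28 ℏ²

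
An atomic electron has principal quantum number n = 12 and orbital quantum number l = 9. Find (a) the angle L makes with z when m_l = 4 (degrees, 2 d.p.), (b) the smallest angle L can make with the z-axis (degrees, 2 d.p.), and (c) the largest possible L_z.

For m_l = 4: cos θ = 4/√90, θ ≈ 65.06°.
cos θ_min = 9/√90, so θ_min ≈ 18.43°.
L_z,max = lℏ = 9ℏ.

θ(m_l=4) ≈ 65.06°; θ_min ≈ 18.43°; L_z,max = 9ℏ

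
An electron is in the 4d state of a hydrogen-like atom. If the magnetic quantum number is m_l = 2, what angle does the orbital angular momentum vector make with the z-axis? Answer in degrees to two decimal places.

4d means n = 4, l = 2.
|L| = √(l(l+1)) ℏ = √6 ℏ.
L_z = m_l ℏ = 2ℏ.
cos θ = L_z/|L| = 2/√6, so θ ≈ 35.26°.

θ ≈ 35.26°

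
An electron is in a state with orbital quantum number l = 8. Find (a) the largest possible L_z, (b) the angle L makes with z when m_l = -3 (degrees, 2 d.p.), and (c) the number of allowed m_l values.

L_z,max = lℏ = 8ℏ.
For m_l = -3: cos θ = -3/√72, θ ≈ 110.70°.
There are 2l+1 = 17 values of m_l.

L_z,max = 8ℏ; θ(m_l=-3) ≈ 110.70°; 17 values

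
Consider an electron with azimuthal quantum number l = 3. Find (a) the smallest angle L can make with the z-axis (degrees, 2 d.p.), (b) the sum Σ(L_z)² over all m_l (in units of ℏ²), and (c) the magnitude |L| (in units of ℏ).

θ_min ≈ 30.00°; Σ(L_z)² = 28 ℏ²; |L| = 2√3 ℏ ≈ 3.464ℏ

cos θ_min = 3/√12, so θ_min ≈ 30.00°.
Σ m_l² = 28, so Σ(L_z)² = 28 ℏ².
|L| = ℏ√(3·4) = 2√3 ℏ ≈ 3.464ℏ.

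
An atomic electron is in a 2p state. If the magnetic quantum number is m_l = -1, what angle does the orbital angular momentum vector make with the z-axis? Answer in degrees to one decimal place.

θ ≈ 135.0°

2p means n = 2, l = 1.
|L| = √(l(l+1)) ℏ = √2 ℏ.
L_z = m_l ℏ = −1ℏ.
cos θ = L_z/|L| = -1/√2, so θ ≈ 135.0°.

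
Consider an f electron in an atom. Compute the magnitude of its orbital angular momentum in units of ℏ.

The letter f corresponds to l = 3.
|L| = ℏ√(l(l+1)) = ℏ√(3·4) = 2√3 ℏ

|L| = 2√3 ℏ ≈ 3.464ℏ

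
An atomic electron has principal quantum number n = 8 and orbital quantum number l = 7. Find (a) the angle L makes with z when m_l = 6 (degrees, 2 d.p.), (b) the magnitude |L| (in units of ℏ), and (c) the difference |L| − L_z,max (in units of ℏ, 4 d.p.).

For m_l = 6: cos θ = 6/√56, θ ≈ 36.70°.
|L| = ℏ√(7·8) = 2√14 ℏ ≈ 7.483ℏ.
|L| − L_z,max = (2√14 − 7)ℏ ≈ 0.4833ℏ.

θ(m_l=6) ≈ 36.70°; |L| = 2√14 ℏ ≈ 7.483ℏ; |L|−L_z,max ≈ 0.4833ℏ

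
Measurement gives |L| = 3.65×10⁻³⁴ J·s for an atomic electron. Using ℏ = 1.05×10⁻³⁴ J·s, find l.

l = 3

|L|/ℏ = (3.65×10⁻³⁴)/(1.05×10⁻³⁴) ≈ 3.476.
Set l(l+1) = 12.08; the integer solution is l = 3.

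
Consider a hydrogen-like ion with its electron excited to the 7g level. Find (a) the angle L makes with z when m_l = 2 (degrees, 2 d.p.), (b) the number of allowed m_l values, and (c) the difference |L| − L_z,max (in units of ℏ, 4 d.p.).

θ(m_l=2) ≈ 63.43°; 9 values; |L|−L_z,max ≈ 0.4721ℏ

The 7g level has l = 4.
For m_l = 2: cos θ = 2/√20, θ ≈ 63.43°.
There are 2l+1 = 9 values of m_l.
|L| − L_z,max = (2√5 − 4)ℏ ≈ 0.4721ℏ.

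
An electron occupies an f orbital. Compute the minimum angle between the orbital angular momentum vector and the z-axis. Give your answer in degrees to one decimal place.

θ_min ≈ 30.0°

The letter f corresponds to l = 3.
|L| = √(l(l+1)) ℏ = 2√3 ℏ.
The smallest angle corresponds to the largest L_z, i.e. m_l = l = 3, giving L_z = 3ℏ.
cos θ_min = 3/√12, so θ_min ≈ 30.0°.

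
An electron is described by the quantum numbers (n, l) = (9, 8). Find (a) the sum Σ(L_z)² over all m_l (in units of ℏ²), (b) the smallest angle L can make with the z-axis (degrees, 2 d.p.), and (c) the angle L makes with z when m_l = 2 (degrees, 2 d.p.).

Σ m_l² = 408, so Σ(L_z)² = 408 ℏ².
cos θ_min = 8/√72, so θ_min ≈ 19.47°.
For m_l = 2: cos θ = 2/√72, θ ≈ 76.37°.

Σ(L_z)² = 408 ℏ²; θ_min ≈ 19.47°; θ(m_l=2) ≈ 76.37°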